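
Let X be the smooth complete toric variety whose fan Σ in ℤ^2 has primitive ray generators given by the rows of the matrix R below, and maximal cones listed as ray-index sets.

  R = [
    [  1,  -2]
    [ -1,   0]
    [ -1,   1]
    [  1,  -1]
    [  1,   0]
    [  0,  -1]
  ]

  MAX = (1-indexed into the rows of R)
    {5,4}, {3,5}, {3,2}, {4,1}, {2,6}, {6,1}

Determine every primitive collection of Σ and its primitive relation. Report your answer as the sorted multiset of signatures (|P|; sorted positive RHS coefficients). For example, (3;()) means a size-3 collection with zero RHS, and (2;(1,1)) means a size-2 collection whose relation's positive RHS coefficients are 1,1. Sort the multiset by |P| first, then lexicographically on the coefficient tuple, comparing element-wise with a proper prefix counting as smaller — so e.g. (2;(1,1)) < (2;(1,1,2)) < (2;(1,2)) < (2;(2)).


Δ(Σ) — 6 vertices, 9 min non-faces:

  {2,5}:  v_{2} + v_{5} = 0  ⟹  sig = (2;())
  {3,4}:  v_{3} + v_{4} = 0  ⟹  sig = (2;())
  {1,3}:  v_{1} + v_{3} = v_{6}  ⟹  sig = (2;(1))
  {2,4}:  v_{2} + v_{4} = v_{6}  ⟹  sig = (2;(1))
  {3,6}:  v_{3} + v_{6} = v_{2}  ⟹  sig = (2;(1))
  {4,6}:  v_{4} + v_{6} = v_{1}  ⟹  sig = (2;(1))
  {5,6}:  v_{5} + v_{6} = v_{4}  ⟹  sig = (2;(1))
  {1,2}:  v_{1} + v_{2} = 2·v_{6}  ⟹  sig = (2;(2))
  {1,5}:  v_{1} + v_{5} = 2·v_{4}  ⟹  sig = (2;(2))

so the primitive-relation signature multiset is
{ (2;()) ×2,  (2;(1)) ×5,  (2;(2)) ×2 }


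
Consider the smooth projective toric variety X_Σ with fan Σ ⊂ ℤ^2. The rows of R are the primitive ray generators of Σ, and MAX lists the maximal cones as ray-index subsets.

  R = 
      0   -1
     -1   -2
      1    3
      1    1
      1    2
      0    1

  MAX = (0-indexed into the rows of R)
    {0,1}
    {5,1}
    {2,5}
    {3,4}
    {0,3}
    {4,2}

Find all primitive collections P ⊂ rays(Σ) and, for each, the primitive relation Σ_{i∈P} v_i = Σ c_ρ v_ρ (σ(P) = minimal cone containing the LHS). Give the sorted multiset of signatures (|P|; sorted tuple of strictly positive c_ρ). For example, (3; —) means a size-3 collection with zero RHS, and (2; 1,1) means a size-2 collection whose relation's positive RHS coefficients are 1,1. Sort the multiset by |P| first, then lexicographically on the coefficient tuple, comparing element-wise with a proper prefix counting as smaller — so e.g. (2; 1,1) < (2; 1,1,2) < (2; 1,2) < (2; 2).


Σ has 9 primitive collections:

  P={0,5}:  v_{0} + v_{5} = 0  so sig = (2; —)
  P={1,4}:  v_{1} + v_{4} = 0  so sig = (2; —)
  P={0,2}:  v_{0} + v_{2} = v_{4}  so sig = (2; 1)
  P={0,4}:  v_{0} + v_{4} = v_{3}  so sig = (2; 1)
  P={1,2}:  v_{1} + v_{2} = v_{5}  so sig = (2; 1)
  P={1,3}:  v_{1} + v_{3} = v_{0}  so sig = (2; 1)
  P={3,5}:  v_{3} + v_{5} = v_{4}  so sig = (2; 1)
  P={4,5}:  v_{4} + v_{5} = v_{2}  so sig = (2; 1)
  P={2,3}:  v_{2} + v_{3} = 2·v_{4}  so sig = (2; 2)

Hence PRS(X_Σ) =
[(2; —), (2; —), (2; 1), (2; 1), (2; 1), (2; 1), (2; 1), (2; 1), (2; 2)]


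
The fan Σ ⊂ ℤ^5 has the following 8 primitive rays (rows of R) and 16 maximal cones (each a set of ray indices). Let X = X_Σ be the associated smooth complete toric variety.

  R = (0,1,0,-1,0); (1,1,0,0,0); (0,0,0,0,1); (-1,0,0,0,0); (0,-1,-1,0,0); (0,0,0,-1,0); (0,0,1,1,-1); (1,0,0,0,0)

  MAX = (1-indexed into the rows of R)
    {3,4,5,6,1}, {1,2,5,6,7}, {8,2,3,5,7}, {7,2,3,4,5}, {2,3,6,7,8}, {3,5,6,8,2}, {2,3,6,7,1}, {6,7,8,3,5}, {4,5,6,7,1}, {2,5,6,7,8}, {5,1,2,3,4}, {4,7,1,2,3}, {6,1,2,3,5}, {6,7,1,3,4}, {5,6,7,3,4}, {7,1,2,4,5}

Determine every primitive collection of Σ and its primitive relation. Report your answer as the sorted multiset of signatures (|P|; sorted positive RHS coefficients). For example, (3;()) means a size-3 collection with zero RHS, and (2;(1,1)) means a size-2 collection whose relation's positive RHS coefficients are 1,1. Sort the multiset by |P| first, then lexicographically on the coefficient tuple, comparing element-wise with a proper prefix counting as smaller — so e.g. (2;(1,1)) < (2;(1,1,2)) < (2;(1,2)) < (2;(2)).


Σ has 5 primitive collections:

  • {4,8}:  v_{4} + v_{8} = 0  ⟹  sig = (2;())
  • {1,8}:  v_{1} + v_{8} = v_{2} + v_{6}  ⟹  sig = (2;(1,1))
  • {2,4,6}:  v_{2} + v_{4} + v_{6} = v_{1}  ⟹  sig = (3;(1))
  • {1,3,5,7}:  v_{1} + v_{3} + v_{5} + v_{7} = 0  ⟹  sig = (4;())
  • {2,3,5,6,7}:  v_{2} + v_{3} + v_{5} + v_{6} + v_{7} = v_{8}  ⟹  sig = (5;(1))

Hence PRS(X_Σ) =
    (2;())
    (2;(1,1))
    (3;(1))
    (4;())
    (5;(1))


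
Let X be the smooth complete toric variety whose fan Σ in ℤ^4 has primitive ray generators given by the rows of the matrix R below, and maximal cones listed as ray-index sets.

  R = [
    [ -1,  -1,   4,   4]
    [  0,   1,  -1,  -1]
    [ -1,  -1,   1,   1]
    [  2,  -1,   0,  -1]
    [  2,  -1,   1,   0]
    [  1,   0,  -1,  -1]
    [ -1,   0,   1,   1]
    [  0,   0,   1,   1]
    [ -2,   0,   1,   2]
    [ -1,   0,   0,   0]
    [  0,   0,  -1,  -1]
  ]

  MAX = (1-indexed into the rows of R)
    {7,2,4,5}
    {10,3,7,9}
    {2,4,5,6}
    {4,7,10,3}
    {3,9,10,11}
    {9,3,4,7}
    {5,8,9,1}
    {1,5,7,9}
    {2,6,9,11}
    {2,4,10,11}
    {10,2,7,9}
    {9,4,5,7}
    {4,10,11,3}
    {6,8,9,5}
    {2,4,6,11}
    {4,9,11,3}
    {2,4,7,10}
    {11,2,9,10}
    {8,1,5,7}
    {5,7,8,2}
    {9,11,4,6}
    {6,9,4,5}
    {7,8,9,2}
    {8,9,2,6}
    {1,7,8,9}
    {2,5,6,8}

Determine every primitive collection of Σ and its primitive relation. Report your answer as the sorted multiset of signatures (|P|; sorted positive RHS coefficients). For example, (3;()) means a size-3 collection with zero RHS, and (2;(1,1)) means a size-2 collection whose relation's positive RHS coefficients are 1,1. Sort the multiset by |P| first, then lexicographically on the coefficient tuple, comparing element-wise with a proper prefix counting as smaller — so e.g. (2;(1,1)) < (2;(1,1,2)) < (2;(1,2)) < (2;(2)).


Δ(Σ) — 11 vertices, 22 min non-faces:

  • {6,7}:  v_{6} + v_{7} = 0  →  sig = (2;())
  • {8,11}:  v_{8} + v_{11} = 0  →  sig = (2;())
  • {2,3}:  v_{2} + v_{3} = v_{10}  →  sig = (2;(1))
  • {4,8}:  v_{4} + v_{8} = v_{5}  →  sig = (2;(1))
  • {5,11}:  v_{5} + v_{11} = v_{4}  →  sig = (2;(1))
  • {6,10}:  v_{6} + v_{10} = v_{11}  →  sig = (2;(1))
  • {7,11}:  v_{7} + v_{11} = v_{10}  →  sig = (2;(1))
  • {8,10}:  v_{8} + v_{10} = v_{7}  →  sig = (2;(1))
  • {5,10}:  v_{5} + v_{10} = v_{4} + v_{7}  →  sig = (2;(1,1))
  • {1,6}:  v_{1} + v_{6} = v_{5} + v_{8} + v_{9}  →  sig = (2;(1,1,1))
  • {1,11}:  v_{1} + v_{11} = v_{5} + v_{7} + v_{9}  →  sig = (2;(1,1,1))
  • {3,6}:  v_{3} + v_{6} = v_{4} + v_{9} + v_{11}  →  sig = (2;(1,1,1))
  • {3,8}:  v_{3} + v_{8} = v_{4} + v_{7} + v_{9}  →  sig = (2;(1,1,1))
  • {1,4}:  v_{1} + v_{4} = 2·v_{5} + v_{7} + v_{9}  →  sig = (2;(1,1,2))
  • {1,10}:  v_{1} + v_{10} = v_{5} + 2·v_{7} + v_{9}  →  sig = (2;(1,1,2))
  • {3,5}:  v_{3} + v_{5} = 2·v_{4} + v_{7} + v_{9}  →  sig = (2;(1,1,2))
  • {1,3}:  v_{1} + v_{3} = v_{4} + v_{5} + 2·v_{7} + 2·v_{9}  →  sig = (2;(1,1,2,2))
  • {1,2}:  v_{1} + v_{2} = v_{7} + 2·v_{8}  →  sig = (2;(1,2))
  • {2,4,9}:  v_{2} + v_{4} + v_{9} = 0  →  sig = (3;())
  • {2,5,9}:  v_{2} + v_{5} + v_{9} = v_{8}  →  sig = (3;(1))
  • {4,9,10}:  v_{4} + v_{9} + v_{10} = v_{3}  →  sig = (3;(1))
  • {5,7,8,9}:  v_{5} + v_{7} + v_{8} + v_{9} = v_{1}  →  sig = (4;(1))

so the primitive-relation signature multiset is
    (2;())
    (2;())
    (2;(1))
    (2;(1))
    (2;(1))
    (2;(1))
    (2;(1))
    (2;(1))
    (2;(1,1))
    (2;(1,1,1))
    (2;(1,1,1))
    (2;(1,1,1))
    (2;(1,1,1))
    (2;(1,1,2))
    (2;(1,1,2))
    (2;(1,1,2))
    (2;(1,1,2,2))
    (2;(1,2))
    (3;())
    (3;(1))
    (3;(1))
    (4;(1))


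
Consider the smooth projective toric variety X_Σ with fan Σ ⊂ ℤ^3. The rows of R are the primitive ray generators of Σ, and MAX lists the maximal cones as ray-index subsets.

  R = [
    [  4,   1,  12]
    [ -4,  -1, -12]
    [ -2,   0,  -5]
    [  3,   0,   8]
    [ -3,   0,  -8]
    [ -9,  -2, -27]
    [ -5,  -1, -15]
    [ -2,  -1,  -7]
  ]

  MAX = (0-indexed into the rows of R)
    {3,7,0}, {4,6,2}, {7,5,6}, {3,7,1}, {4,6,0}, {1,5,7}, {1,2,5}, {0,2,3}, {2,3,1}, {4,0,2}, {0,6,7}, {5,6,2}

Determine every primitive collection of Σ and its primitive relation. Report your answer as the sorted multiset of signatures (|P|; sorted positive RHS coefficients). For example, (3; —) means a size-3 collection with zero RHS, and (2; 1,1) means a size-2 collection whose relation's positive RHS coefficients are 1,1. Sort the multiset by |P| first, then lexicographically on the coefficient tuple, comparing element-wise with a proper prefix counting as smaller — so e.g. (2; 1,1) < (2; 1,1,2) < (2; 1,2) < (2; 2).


|primitive collections| = 11. Relations:

  P = {0,1}:  v_{0} + v_{1} = 0 — sig = (2; —)
  P = {3,4}:  v_{3} + v_{4} = 0 — sig = (2; —)
  P = {0,5}:  v_{0} + v_{5} = v_{6} — sig = (2; 1)
  P = {1,6}:  v_{1} + v_{6} = v_{5} — sig = (2; 1)
  P = {2,7}:  v_{2} + v_{7} = v_{1} — sig = (2; 1)
  P = {3,6}:  v_{3} + v_{6} = v_{7} — sig = (2; 1)
  P = {4,7}:  v_{4} + v_{7} = v_{6} — sig = (2; 1)
  P = {1,4}:  v_{1} + v_{4} = v_{2} + v_{6} — sig = (2; 1,1)
  P = {3,5}:  v_{3} + v_{5} = v_{1} + v_{7} — sig = (2; 1,1)
  P = {4,5}:  v_{4} + v_{5} = v_{2} + 2·v_{6} — sig = (2; 1,2)
  P = {0,2,6}:  v_{0} + v_{2} + v_{6} = v_{4} — sig = (3; 1)

Hence PRS(X_Σ) =
    (2; —)
    (2; —)
    (2; 1)
    (2; 1)
    (2; 1)
    (2; 1)
    (2; 1)
    (2; 1,1)
    (2; 1,1)
    (2; 1,2)
    (3; 1)


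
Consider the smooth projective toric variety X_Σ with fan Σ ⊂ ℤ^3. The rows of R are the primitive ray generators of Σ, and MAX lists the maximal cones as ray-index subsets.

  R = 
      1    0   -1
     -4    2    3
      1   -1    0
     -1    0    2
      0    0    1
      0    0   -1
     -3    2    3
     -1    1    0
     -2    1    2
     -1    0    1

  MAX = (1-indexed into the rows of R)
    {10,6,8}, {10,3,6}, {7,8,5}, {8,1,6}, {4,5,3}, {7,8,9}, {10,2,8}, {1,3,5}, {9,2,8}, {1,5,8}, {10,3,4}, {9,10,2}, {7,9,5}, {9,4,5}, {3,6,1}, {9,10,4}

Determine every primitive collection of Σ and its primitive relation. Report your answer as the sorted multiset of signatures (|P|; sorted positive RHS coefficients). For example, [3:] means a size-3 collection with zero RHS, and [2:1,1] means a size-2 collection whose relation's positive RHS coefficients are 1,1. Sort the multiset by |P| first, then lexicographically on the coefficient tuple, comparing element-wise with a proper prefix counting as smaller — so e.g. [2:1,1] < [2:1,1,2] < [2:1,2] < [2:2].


Σ has 23 primitive collections:

  {1,10}:  v_{1} + v_{10} = 0  so sig = [2:]
  {3,8}:  v_{3} + v_{8} = 0  so sig = [2:]
  {5,6}:  v_{5} + v_{6} = 0  so sig = [2:]
  {1,4}:  v_{1} + v_{4} = v_{5}  so sig = [2:1]
  {3,9}:  v_{3} + v_{9} = v_{4}  so sig = [2:1]
  {4,6}:  v_{4} + v_{6} = v_{10}  so sig = [2:1]
  {4,8}:  v_{4} + v_{8} = v_{9}  so sig = [2:1]
  {5,10}:  v_{5} + v_{10} = v_{4}  so sig = [2:1]
  {1,2}:  v_{1} + v_{2} = v_{8} + v_{9}  so sig = [2:1,1]
  {1,9}:  v_{1} + v_{9} = v_{5} + v_{8}  so sig = [2:1,1]
  {2,3}:  v_{2} + v_{3} = v_{9} + v_{10}  so sig = [2:1,1]
  {3,7}:  v_{3} + v_{7} = v_{5} + v_{9}  so sig = [2:1,1]
  {6,7}:  v_{6} + v_{7} = v_{8} + v_{9}  so sig = [2:1,1]
  {6,9}:  v_{6} + v_{9} = v_{8} + v_{10}  so sig = [2:1,1]
  {2,4}:  v_{2} + v_{4} = 2·v_{9} + v_{10}  so sig = [2:1,2]
  {4,7}:  v_{4} + v_{7} = v_{5} + 2·v_{9}  so sig = [2:1,2]
  {2,7}:  v_{2} + v_{7} = v_{8} + 3·v_{9}  so sig = [2:1,3]
  {2,5}:  v_{2} + v_{5} = 2·v_{9}  so sig = [2:2]
  {7,10}:  v_{7} + v_{10} = 2·v_{9}  so sig = [2:2]
  {1,7}:  v_{1} + v_{7} = 2·v_{5} + 2·v_{8}  so sig = [2:2,2]
  {2,6}:  v_{2} + v_{6} = 2·v_{8} + 2·v_{10}  so sig = [2:2,2]
  {5,8,9}:  v_{5} + v_{8} + v_{9} = v_{7}  so sig = [3:1]
  {8,9,10}:  v_{8} + v_{9} + v_{10} = v_{2}  so sig = [3:1]

so the primitive-relation signature multiset is
    [2:]
    [2:]
    [2:]
    [2:1]
    [2:1]
    [2:1]
    [2:1]
    [2:1]
    [2:1,1]
    [2:1,1]
    [2:1,1]
    [2:1,1]
    [2:1,1]
    [2:1,1]
    [2:1,2]
    [2:1,2]
    [2:1,3]
    [2:2]
    [2:2]
    [2:2,2]
    [2:2,2]
    [3:1]
    [3:1]


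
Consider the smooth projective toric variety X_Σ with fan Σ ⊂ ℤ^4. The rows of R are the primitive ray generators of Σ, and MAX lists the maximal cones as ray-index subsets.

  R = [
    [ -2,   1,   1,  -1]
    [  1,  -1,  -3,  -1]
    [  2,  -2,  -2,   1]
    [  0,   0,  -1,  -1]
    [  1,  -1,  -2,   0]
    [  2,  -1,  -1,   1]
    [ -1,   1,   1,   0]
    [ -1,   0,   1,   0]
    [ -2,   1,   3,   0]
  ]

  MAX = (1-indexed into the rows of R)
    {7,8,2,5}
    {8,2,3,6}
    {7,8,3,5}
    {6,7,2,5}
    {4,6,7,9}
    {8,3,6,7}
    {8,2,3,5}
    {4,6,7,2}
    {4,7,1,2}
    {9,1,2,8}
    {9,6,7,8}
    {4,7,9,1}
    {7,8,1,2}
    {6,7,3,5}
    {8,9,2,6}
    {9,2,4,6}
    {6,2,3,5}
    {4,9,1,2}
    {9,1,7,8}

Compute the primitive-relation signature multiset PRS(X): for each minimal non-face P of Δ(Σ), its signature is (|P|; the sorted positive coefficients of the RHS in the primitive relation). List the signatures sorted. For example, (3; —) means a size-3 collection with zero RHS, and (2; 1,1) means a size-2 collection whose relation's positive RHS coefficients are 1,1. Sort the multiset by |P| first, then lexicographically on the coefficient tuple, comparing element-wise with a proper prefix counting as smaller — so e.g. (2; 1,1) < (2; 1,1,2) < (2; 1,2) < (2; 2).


Primitive collections (12):

  {1,6}:  v_{1} + v_{6} = 0  so sig = (2; —)
  {4,5}:  v_{4} + v_{5} = v_{2}  so sig = (2; 1)
  {5,9}:  v_{5} + v_{9} = v_{8}  so sig = (2; 1)
  {1,3}:  v_{1} + v_{3} = v_{5} + v_{8}  so sig = (2; 1,1)
  {4,8}:  v_{4} + v_{8} = v_{2} + v_{9}  so sig = (2; 1,1)
  {1,5}:  v_{1} + v_{5} = v_{2} + v_{7} + v_{8}  so sig = (2; 1,1,1)
  {3,4}:  v_{3} + v_{4} = v_{2} + v_{6} + v_{8}  so sig = (2; 1,1,1)
  {3,9}:  v_{3} + v_{9} = v_{6} + 2·v_{8}  so sig = (2; 1,2)
  {2,7,9}:  v_{2} + v_{7} + v_{9} = v_{1}  so sig = (3; 1)
  {5,6,8}:  v_{5} + v_{6} + v_{8} = v_{3}  so sig = (3; 1)
  {2,3,7}:  v_{2} + v_{3} + v_{7} = 2·v_{5}  so sig = (3; 2)
  {2,6,7,8}:  v_{2} + v_{6} + v_{7} + v_{8} = v_{5}  so sig = (4; 1)

Sorted signature multiset PRS(X):
[(2; —), (2; 1), (2; 1), (2; 1,1), (2; 1,1), (2; 1,1,1), (2; 1,1,1), (2; 1,2), (3; 1), (3; 1), (3; 2), (4; 1)]


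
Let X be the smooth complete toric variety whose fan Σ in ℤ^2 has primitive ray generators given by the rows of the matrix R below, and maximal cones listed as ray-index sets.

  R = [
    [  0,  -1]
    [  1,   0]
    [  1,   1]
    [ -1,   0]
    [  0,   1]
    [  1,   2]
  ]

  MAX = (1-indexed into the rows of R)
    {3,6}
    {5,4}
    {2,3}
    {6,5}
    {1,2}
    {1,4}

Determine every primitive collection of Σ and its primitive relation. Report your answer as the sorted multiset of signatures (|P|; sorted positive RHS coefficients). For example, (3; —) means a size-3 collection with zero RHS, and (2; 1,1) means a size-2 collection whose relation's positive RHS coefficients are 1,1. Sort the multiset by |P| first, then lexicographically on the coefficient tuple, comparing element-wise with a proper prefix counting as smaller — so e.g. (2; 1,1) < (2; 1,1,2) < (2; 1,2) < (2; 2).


|primitive collections| = 9. Relations:

  P = {1,5}:  v_{1} + v_{5} = 0  ⇒ sig = (2; —)
  P = {2,4}:  v_{2} + v_{4} = 0  ⇒ sig = (2; —)
  P = {1,3}:  v_{1} + v_{3} = v_{2}  ⇒ sig = (2; 1)
  P = {1,6}:  v_{1} + v_{6} = v_{3}  ⇒ sig = (2; 1)
  P = {2,5}:  v_{2} + v_{5} = v_{3}  ⇒ sig = (2; 1)
  P = {3,4}:  v_{3} + v_{4} = v_{5}  ⇒ sig = (2; 1)
  P = {3,5}:  v_{3} + v_{5} = v_{6}  ⇒ sig = (2; 1)
  P = {2,6}:  v_{2} + v_{6} = 2·v_{3}  ⇒ sig = (2; 2)
  P = {4,6}:  v_{4} + v_{6} = 2·v_{5}  ⇒ sig = (2; 2)

Sorted signature multiset PRS(X):
    |P|=2: 9 collections, coeffs (), (), (1), (1), (1), (1), (1), (2), (2)


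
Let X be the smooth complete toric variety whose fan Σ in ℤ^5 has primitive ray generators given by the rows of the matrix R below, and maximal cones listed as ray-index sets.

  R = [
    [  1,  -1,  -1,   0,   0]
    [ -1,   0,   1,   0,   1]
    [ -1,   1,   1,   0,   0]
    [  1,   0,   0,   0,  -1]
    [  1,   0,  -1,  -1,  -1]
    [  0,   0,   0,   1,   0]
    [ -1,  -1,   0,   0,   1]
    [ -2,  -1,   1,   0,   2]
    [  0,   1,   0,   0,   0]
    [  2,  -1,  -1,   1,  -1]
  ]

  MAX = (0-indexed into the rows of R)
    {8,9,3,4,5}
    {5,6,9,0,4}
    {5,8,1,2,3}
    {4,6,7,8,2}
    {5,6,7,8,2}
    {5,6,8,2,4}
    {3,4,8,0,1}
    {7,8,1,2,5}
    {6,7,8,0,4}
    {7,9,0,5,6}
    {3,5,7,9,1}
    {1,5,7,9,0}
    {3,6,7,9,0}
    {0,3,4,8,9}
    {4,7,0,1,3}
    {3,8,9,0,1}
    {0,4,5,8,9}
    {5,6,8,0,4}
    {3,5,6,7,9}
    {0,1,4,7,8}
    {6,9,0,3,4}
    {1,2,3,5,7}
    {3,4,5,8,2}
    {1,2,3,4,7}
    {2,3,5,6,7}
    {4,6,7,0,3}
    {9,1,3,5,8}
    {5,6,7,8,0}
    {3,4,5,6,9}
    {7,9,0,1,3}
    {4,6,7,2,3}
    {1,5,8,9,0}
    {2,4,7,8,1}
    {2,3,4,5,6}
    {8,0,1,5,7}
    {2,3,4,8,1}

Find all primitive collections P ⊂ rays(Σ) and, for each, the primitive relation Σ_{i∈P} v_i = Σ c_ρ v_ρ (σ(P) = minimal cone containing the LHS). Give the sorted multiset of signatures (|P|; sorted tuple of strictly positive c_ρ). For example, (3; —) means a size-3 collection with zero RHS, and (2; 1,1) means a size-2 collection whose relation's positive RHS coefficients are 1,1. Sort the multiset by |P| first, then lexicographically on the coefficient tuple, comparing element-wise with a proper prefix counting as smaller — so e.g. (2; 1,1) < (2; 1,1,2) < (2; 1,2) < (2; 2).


12 collections generate NE(X_Σ); each relation:

  {0,2}:  v_{0} + v_{2} = 0  ⇒ sig = (2; —)
  {1,6}:  v_{1} + v_{6} = v_{7}  ⇒ sig = (2; 1)
  {2,9}:  v_{2} + v_{9} = v_{3} + v_{5}  ⇒ sig = (2; 1,1)
  {1,4,5}:  v_{1} + v_{4} + v_{5} = 0  ⇒ sig = (3; —)
  {3,6,8}:  v_{3} + v_{6} + v_{8} = 0  ⇒ sig = (3; —)
  {0,3,5}:  v_{0} + v_{3} + v_{5} = v_{9}  ⇒ sig = (3; 1)
  {3,7,8}:  v_{3} + v_{7} + v_{8} = v_{1}  ⇒ sig = (3; 1)
  {4,5,7}:  v_{4} + v_{5} + v_{7} = v_{6}  ⇒ sig = (3; 1)
  {1,4,9}:  v_{1} + v_{4} + v_{9} = v_{0} + v_{3}  ⇒ sig = (3; 1,1)
  {6,8,9}:  v_{6} + v_{8} + v_{9} = v_{0} + v_{5}  ⇒ sig = (3; 1,1)
  {4,7,9}:  v_{4} + v_{7} + v_{9} = v_{0} + v_{3} + v_{6}  ⇒ sig = (3; 1,1,1)
  {7,8,9}:  v_{7} + v_{8} + v_{9} = v_{0} + v_{1} + v_{5}  ⇒ sig = (3; 1,1,1)

Signatures (|P|; sorted positive RHS coefficients), sorted:
[(2; —), (2; 1), (2; 1,1), (3; —), (3; —), (3; 1), (3; 1), (3; 1), (3; 1,1), (3; 1,1), (3; 1,1,1), (3; 1,1,1)]


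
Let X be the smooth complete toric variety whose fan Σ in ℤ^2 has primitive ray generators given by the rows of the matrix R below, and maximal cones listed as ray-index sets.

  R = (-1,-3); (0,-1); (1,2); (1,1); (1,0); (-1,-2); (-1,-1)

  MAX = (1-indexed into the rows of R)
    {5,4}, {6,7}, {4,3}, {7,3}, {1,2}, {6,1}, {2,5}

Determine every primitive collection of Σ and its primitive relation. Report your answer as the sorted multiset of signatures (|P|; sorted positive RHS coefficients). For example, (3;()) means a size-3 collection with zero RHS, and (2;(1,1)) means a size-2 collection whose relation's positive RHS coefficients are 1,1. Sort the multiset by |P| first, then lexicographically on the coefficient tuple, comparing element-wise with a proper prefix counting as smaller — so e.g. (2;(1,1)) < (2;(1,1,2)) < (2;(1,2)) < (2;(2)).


Primitive collections (14):

  • {3,6}:  v_{3} + v_{6} = 0  so sig = (2;())
  • {4,7}:  v_{4} + v_{7} = 0  so sig = (2;())
  • {1,3}:  v_{1} + v_{3} = v_{2}  so sig = (2;(1))
  • {2,3}:  v_{2} + v_{3} = v_{4}  so sig = (2;(1))
  • {2,4}:  v_{2} + v_{4} = v_{5}  so sig = (2;(1))
  • {2,6}:  v_{2} + v_{6} = v_{1}  so sig = (2;(1))
  • {2,7}:  v_{2} + v_{7} = v_{6}  so sig = (2;(1))
  • {4,6}:  v_{4} + v_{6} = v_{2}  so sig = (2;(1))
  • {5,7}:  v_{5} + v_{7} = v_{2}  so sig = (2;(1))
  • {1,4}:  v_{1} + v_{4} = 2·v_{2}  so sig = (2;(2))
  • {1,7}:  v_{1} + v_{7} = 2·v_{6}  so sig = (2;(2))
  • {3,5}:  v_{3} + v_{5} = 2·v_{4}  so sig = (2;(2))
  • {5,6}:  v_{5} + v_{6} = 2·v_{2}  so sig = (2;(2))
  • {1,5}:  v_{1} + v_{5} = 3·v_{2}  so sig = (2;(3))

so the primitive-relation signature multiset is
    |P|=2: 14 collections, coeffs (), (), (1), (1), (1), (1), (1), (1), (1), (2), (2), (2), (2), (3)


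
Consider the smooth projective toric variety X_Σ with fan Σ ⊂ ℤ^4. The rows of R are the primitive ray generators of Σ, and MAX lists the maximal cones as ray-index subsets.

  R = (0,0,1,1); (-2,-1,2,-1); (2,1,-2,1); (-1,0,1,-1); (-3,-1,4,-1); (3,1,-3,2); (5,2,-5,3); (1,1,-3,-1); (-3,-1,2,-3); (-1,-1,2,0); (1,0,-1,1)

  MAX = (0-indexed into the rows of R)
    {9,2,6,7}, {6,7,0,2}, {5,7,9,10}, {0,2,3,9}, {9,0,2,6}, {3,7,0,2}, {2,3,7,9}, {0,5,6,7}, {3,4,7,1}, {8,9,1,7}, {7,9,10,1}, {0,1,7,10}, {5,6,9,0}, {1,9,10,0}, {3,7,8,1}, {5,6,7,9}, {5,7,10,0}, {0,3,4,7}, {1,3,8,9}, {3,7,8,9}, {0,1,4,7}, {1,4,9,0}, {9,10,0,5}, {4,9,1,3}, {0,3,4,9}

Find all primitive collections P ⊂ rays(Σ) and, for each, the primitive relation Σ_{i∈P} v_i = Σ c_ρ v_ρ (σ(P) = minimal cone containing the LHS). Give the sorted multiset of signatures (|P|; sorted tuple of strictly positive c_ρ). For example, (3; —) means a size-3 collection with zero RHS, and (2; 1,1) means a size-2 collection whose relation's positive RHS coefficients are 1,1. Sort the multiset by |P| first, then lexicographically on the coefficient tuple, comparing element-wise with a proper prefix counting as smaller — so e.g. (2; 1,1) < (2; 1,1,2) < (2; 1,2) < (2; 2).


Primitive collections (23):

  • {1,2}:  v_{1} + v_{2} = 0  ⇒ sig = (2; —)
  • {3,10}:  v_{3} + v_{10} = 0  ⇒ sig = (2; —)
  • {1,5}:  v_{1} + v_{5} = v_{10}  ⇒ sig = (2; 1)
  • {1,6}:  v_{1} + v_{6} = v_{5}  ⇒ sig = (2; 1)
  • {2,5}:  v_{2} + v_{5} = v_{6}  ⇒ sig = (2; 1)
  • {2,10}:  v_{2} + v_{10} = v_{5}  ⇒ sig = (2; 1)
  • {3,5}:  v_{3} + v_{5} = v_{2}  ⇒ sig = (2; 1)
  • {4,5}:  v_{4} + v_{5} = v_{0}  ⇒ sig = (2; 1)
  • {0,8}:  v_{0} + v_{8} = v_{1} + v_{3}  ⇒ sig = (2; 1,1)
  • {2,4}:  v_{2} + v_{4} = v_{0} + v_{3}  ⇒ sig = (2; 1,1)
  • {4,6}:  v_{4} + v_{6} = v_{0} + v_{2}  ⇒ sig = (2; 1,1)
  • {4,10}:  v_{4} + v_{10} = v_{0} + v_{1}  ⇒ sig = (2; 1,1)
  • {5,8}:  v_{5} + v_{8} = v_{7} + v_{9}  ⇒ sig = (2; 1,1)
  • {2,8}:  v_{2} + v_{8} = v_{3} + v_{7} + v_{9}  ⇒ sig = (2; 1,1,1)
  • {6,8}:  v_{6} + v_{8} = v_{2} + v_{7} + v_{9}  ⇒ sig = (2; 1,1,1)
  • {8,10}:  v_{8} + v_{10} = v_{1} + v_{7} + v_{9}  ⇒ sig = (2; 1,1,1)
  • {3,6}:  v_{3} + v_{6} = 2·v_{2}  ⇒ sig = (2; 2)
  • {6,10}:  v_{6} + v_{10} = 2·v_{5}  ⇒ sig = (2; 2)
  • {4,8}:  v_{4} + v_{8} = 2·v_{1} + 2·v_{3}  ⇒ sig = (2; 2,2)
  • {0,7,9}:  v_{0} + v_{7} + v_{9} = 0  ⇒ sig = (3; —)
  • {0,1,3}:  v_{0} + v_{1} + v_{3} = v_{4}  ⇒ sig = (3; 1)
  • {4,7,9}:  v_{4} + v_{7} + v_{9} = v_{1} + v_{3}  ⇒ sig = (3; 1,1)
  • {1,3,7,9}:  v_{1} + v_{3} + v_{7} + v_{9} = v_{8}  ⇒ sig = (4; 1)

Signatures (|P|; sorted positive RHS coefficients), sorted:
    (2; —)
    (2; —)
    (2; 1)
    (2; 1)
    (2; 1)
    (2; 1)
    (2; 1)
    (2; 1)
    (2; 1,1)
    (2; 1,1)
    (2; 1,1)
    (2; 1,1)
    (2; 1,1)
    (2; 1,1,1)
    (2; 1,1,1)
    (2; 1,1,1)
    (2; 2)
    (2; 2)
    (2; 2,2)
    (3; —)
    (3; 1)
    (3; 1,1)
    (4; 1)


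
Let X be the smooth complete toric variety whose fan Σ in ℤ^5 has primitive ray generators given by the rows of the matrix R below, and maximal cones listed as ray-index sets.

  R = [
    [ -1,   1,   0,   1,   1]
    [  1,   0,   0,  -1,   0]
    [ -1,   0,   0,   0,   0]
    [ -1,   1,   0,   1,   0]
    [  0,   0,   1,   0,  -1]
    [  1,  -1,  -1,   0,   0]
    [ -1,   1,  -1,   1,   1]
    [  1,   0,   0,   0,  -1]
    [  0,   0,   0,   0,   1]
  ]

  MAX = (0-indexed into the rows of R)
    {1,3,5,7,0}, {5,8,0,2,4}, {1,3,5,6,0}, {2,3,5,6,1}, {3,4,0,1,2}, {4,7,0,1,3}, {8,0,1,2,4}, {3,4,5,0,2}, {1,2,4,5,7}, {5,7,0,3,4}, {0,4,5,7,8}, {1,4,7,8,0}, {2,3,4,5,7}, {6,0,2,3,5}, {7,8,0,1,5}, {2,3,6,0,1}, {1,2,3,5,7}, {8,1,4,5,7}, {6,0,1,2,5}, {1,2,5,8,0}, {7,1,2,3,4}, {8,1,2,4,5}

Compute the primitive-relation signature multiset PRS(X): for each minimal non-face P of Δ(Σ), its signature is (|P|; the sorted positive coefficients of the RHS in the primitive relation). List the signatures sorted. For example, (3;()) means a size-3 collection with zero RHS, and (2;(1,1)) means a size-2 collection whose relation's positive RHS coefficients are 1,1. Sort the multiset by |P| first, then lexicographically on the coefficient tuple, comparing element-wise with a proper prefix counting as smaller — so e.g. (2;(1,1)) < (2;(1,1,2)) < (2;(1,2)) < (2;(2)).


9 collections generate NE(X_Σ); each relation:

  {3,8}:  v_{3} + v_{8} = v_{0} — sig = (2;(1))
  {4,6}:  v_{4} + v_{6} = v_{3} — sig = (2;(1))
  {6,8}:  v_{6} + v_{8} = 2·v_{0} + v_{1} + v_{2} + v_{5} — sig = (2;(1,1,1,2))
  {6,7}:  v_{6} + v_{7} = v_{1} + 2·v_{3} + v_{5} — sig = (2;(1,1,2))
  {2,7,8}:  v_{2} + v_{7} + v_{8} = 0 — sig = (3;())
  {0,2,7}:  v_{0} + v_{2} + v_{7} = v_{3} — sig = (3;(1))
  {1,3,4,5}:  v_{1} + v_{3} + v_{4} + v_{5} = v_{7} — sig = (4;(1))
  {0,1,4,5}:  v_{0} + v_{1} + v_{4} + v_{5} = v_{7} + v_{8} — sig = (4;(1,1))
  {0,1,2,3,5}:  v_{0} + v_{1} + v_{2} + v_{3} + v_{5} = v_{6} — sig = (5;(1))

so the primitive-relation signature multiset is
    |P|=2: 4 collections, coeffs (1), (1), (1,1,1,2), (1,1,2)
    |P|=3: 2 collections, coeffs (), (1)
    |P|=4: 2 collections, coeffs (1), (1,1)
    |P|=5: 1 collection, coeffs (1)


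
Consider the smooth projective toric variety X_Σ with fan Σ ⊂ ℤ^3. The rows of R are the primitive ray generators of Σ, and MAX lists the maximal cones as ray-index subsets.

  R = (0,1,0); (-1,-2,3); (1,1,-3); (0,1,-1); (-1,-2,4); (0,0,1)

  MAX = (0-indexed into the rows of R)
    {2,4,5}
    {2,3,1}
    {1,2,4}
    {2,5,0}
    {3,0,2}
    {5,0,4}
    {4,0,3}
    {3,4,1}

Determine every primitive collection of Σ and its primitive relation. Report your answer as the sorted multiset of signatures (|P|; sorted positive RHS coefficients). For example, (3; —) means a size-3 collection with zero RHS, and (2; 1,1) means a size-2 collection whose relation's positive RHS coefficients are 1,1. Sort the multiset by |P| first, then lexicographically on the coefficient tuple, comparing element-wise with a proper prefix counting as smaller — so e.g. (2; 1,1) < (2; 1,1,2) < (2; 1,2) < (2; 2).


Primitive collections (5):

  {1,5}:  v_{1} + v_{5} = v_{4}  →  sig = (2; 1)
  {3,5}:  v_{3} + v_{5} = v_{0}  →  sig = (2; 1)
  {0,1}:  v_{0} + v_{1} = v_{3} + v_{4}  →  sig = (2; 1,1)
  {2,3,4}:  v_{2} + v_{3} + v_{4} = 0  →  sig = (3; —)
  {0,2,4}:  v_{0} + v_{2} + v_{4} = v_{5}  →  sig = (3; 1)

Hence PRS(X_Σ) =
    (2; 1)
    (2; 1)
    (2; 1,1)
    (3; —)
    (3; 1)


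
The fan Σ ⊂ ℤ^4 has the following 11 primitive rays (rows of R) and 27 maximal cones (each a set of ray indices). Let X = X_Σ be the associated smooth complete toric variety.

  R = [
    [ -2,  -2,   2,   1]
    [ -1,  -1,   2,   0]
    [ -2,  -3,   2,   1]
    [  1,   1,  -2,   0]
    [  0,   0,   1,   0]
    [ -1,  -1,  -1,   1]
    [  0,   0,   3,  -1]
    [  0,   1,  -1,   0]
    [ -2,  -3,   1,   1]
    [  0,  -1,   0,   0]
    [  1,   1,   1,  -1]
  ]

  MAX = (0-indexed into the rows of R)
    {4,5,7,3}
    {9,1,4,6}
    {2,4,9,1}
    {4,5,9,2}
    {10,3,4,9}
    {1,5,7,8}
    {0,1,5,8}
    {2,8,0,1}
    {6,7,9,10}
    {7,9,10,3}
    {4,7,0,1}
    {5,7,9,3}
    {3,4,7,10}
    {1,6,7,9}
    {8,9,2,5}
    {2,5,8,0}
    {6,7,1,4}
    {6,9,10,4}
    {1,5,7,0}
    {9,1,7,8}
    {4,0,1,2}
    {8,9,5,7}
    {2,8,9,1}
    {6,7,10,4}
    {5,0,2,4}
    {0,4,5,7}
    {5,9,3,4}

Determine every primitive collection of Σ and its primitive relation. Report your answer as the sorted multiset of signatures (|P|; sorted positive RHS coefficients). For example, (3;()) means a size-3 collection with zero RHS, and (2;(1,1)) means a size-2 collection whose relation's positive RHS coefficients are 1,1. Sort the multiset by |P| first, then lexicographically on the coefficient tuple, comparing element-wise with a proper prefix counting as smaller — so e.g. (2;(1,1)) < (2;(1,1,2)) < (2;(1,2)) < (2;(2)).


The 22 primitive collections of Σ (r=11, n=4):

  P={1,3}:  v_{1} + v_{3} = 0  ⟹  sig = (2;())
  P={5,10}:  v_{5} + v_{10} = 0  ⟹  sig = (2;())
  P={0,9}:  v_{0} + v_{9} = v_{2}  ⟹  sig = (2;(1))
  P={1,10}:  v_{1} + v_{10} = v_{6}  ⟹  sig = (2;(1))
  P={3,6}:  v_{3} + v_{6} = v_{10}  ⟹  sig = (2;(1))
  P={4,8}:  v_{4} + v_{8} = v_{2}  ⟹  sig = (2;(1))
  P={5,6}:  v_{5} + v_{6} = v_{1}  ⟹  sig = (2;(1))
  P={0,3}:  v_{0} + v_{3} = v_{4} + v_{5}  ⟹  sig = (2;(1,1))
  P={0,10}:  v_{0} + v_{10} = v_{1} + v_{4}  ⟹  sig = (2;(1,1))
  P={2,7}:  v_{2} + v_{7} = v_{1} + v_{5}  ⟹  sig = (2;(1,1))
  P={3,8}:  v_{3} + v_{8} = v_{5} + v_{9}  ⟹  sig = (2;(1,1))
  P={8,10}:  v_{8} + v_{10} = v_{1} + v_{9}  ⟹  sig = (2;(1,1))
  P={2,3}:  v_{2} + v_{3} = v_{4} + v_{5} + v_{9}  ⟹  sig = (2;(1,1,1))
  P={2,10}:  v_{2} + v_{10} = v_{1} + v_{4} + v_{9}  ⟹  sig = (2;(1,1,1))
  P={2,6}:  v_{2} + v_{6} = 2·v_{1} + v_{4} + v_{9}  ⟹  sig = (2;(1,1,2))
  P={0,6}:  v_{0} + v_{6} = 2·v_{1} + v_{4}  ⟹  sig = (2;(1,2))
  P={6,8}:  v_{6} + v_{8} = 2·v_{1} + v_{9}  ⟹  sig = (2;(1,2))
  P={4,7,9}:  v_{4} + v_{7} + v_{9} = 0  ⟹  sig = (3;())
  P={1,4,5}:  v_{1} + v_{4} + v_{5} = v_{0}  ⟹  sig = (3;(1))
  P={1,5,9}:  v_{1} + v_{5} + v_{9} = v_{8}  ⟹  sig = (3;(1))
  P={1,2,5}:  v_{1} + v_{2} + v_{5} = v_{0} + v_{8}  ⟹  sig = (3;(1,1))
  P={0,7,8}:  v_{0} + v_{7} + v_{8} = 2·v_{1} + 2·v_{5}  ⟹  sig = (3;(2,2))

Hence PRS(X_Σ) =
[(2;()), (2;()), (2;(1)), (2;(1)), (2;(1)), (2;(1)), (2;(1)), (2;(1,1)), (2;(1,1)), (2;(1,1)), (2;(1,1)), (2;(1,1)), (2;(1,1,1)), (2;(1,1,1)), (2;(1,1,2)), (2;(1,2)), (2;(1,2)), (3;()), (3;(1)), (3;(1)), (3;(1,1)), (3;(2,2))]


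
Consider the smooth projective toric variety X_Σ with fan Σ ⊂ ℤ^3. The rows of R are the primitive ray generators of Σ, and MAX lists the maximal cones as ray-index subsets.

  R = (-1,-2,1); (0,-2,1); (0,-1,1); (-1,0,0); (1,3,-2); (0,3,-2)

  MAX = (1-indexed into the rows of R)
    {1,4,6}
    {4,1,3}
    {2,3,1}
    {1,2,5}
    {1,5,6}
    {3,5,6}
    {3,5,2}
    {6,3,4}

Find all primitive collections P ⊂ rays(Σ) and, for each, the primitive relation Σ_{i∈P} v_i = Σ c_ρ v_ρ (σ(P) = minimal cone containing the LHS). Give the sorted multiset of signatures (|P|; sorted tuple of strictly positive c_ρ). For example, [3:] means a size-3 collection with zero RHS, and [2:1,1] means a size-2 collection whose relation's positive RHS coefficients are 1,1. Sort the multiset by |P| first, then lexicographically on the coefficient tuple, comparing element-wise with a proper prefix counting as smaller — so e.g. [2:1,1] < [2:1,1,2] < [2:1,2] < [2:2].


The 5 primitive collections of Σ (r=6, n=3):

  P = {2,4}:  v_{2} + v_{4} = v_{1}  so sig = [2:1]
  P = {4,5}:  v_{4} + v_{5} = v_{6}  so sig = [2:1]
  P = {2,6}:  v_{2} + v_{6} = v_{1} + v_{5}  so sig = [2:1,1]
  P = {1,3,5}:  v_{1} + v_{3} + v_{5} = 0  so sig = [3:]
  P = {1,3,6}:  v_{1} + v_{3} + v_{6} = v_{4}  so sig = [3:1]

Signatures (|P|; sorted positive RHS coefficients), sorted:
[[2:1], [2:1], [2:1,1], [3:], [3:1]]


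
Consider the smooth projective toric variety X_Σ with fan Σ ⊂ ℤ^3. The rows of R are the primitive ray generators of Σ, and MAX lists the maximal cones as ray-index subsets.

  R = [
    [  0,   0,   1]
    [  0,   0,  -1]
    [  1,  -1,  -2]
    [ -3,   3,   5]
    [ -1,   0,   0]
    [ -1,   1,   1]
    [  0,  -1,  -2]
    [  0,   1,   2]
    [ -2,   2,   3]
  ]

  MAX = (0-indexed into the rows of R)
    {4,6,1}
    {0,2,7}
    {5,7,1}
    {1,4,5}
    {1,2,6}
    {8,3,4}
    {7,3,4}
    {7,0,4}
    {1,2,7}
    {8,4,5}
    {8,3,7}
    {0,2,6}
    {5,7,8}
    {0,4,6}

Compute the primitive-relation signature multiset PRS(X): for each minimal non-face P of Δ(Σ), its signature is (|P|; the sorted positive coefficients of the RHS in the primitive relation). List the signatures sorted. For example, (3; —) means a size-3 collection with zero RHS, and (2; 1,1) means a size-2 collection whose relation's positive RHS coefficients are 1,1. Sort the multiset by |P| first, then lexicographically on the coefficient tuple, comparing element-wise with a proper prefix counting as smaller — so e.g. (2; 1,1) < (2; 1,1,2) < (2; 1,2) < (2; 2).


Minimal non-faces — 18 found among 9 rays, 14 max cones:

  P = {0,1}:  v_{0} + v_{1} = 0  ⟹  sig = (2; —)
  P = {6,7}:  v_{6} + v_{7} = 0  ⟹  sig = (2; —)
  P = {2,3}:  v_{2} + v_{3} = v_{8}  ⟹  sig = (2; 1)
  P = {2,4}:  v_{2} + v_{4} = v_{6}  ⟹  sig = (2; 1)
  P = {2,5}:  v_{2} + v_{5} = v_{1}  ⟹  sig = (2; 1)
  P = {2,8}:  v_{2} + v_{8} = v_{5}  ⟹  sig = (2; 1)
  P = {0,5}:  v_{0} + v_{5} = v_{4} + v_{7}  ⟹  sig = (2; 1,1)
  P = {1,3}:  v_{1} + v_{3} = v_{5} + v_{8}  ⟹  sig = (2; 1,1)
  P = {3,6}:  v_{3} + v_{6} = v_{4} + v_{8}  ⟹  sig = (2; 1,1)
  P = {5,6}:  v_{5} + v_{6} = v_{1} + v_{4}  ⟹  sig = (2; 1,1)
  P = {6,8}:  v_{6} + v_{8} = v_{4} + v_{5}  ⟹  sig = (2; 1,1)
  P = {1,8}:  v_{1} + v_{8} = 2·v_{5}  ⟹  sig = (2; 2)
  P = {3,5}:  v_{3} + v_{5} = 2·v_{8}  ⟹  sig = (2; 2)
  P = {0,8}:  v_{0} + v_{8} = 2·v_{4} + 2·v_{7}  ⟹  sig = (2; 2,2)
  P = {0,3}:  v_{0} + v_{3} = 3·v_{4} + 3·v_{7}  ⟹  sig = (2; 3,3)
  P = {1,4,7}:  v_{1} + v_{4} + v_{7} = v_{5}  ⟹  sig = (3; 1)
  P = {4,5,7}:  v_{4} + v_{5} + v_{7} = v_{8}  ⟹  sig = (3; 1)
  P = {4,7,8}:  v_{4} + v_{7} + v_{8} = v_{3}  ⟹  sig = (3; 1)

Sorted signature multiset PRS(X):
    (2; —)
    (2; —)
    (2; 1)
    (2; 1)
    (2; 1)
    (2; 1)
    (2; 1,1)
    (2; 1,1)
    (2; 1,1)
    (2; 1,1)
    (2; 1,1)
    (2; 2)
    (2; 2)
    (2; 2,2)
    (2; 3,3)
    (3; 1)
    (3; 1)
    (3; 1)


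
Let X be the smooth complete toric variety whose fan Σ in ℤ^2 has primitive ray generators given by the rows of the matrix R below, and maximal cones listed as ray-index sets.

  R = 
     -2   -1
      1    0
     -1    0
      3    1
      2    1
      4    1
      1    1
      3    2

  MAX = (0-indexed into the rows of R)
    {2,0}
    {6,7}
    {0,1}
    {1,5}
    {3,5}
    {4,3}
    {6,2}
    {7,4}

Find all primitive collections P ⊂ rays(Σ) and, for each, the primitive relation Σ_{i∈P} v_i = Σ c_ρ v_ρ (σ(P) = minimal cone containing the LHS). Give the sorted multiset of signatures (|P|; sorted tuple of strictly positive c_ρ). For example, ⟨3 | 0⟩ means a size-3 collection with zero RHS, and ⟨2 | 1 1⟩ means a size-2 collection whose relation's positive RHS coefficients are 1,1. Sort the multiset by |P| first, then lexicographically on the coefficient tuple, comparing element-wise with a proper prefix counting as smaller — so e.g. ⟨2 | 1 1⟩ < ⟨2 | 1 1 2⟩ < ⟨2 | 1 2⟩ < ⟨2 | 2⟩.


|primitive collections| = 20. Relations:

  {0,4}:  v_{0} + v_{4} = 0 — sig = ⟨2 | 0⟩
  {1,2}:  v_{1} + v_{2} = 0 — sig = ⟨2 | 0⟩
  {0,3}:  v_{0} + v_{3} = v_{1} — sig = ⟨2 | 1⟩
  {0,6}:  v_{0} + v_{6} = v_{2} — sig = ⟨2 | 1⟩
  {0,7}:  v_{0} + v_{7} = v_{6} — sig = ⟨2 | 1⟩
  {1,3}:  v_{1} + v_{3} = v_{5} — sig = ⟨2 | 1⟩
  {1,4}:  v_{1} + v_{4} = v_{3} — sig = ⟨2 | 1⟩
  {1,6}:  v_{1} + v_{6} = v_{4} — sig = ⟨2 | 1⟩
  {2,3}:  v_{2} + v_{3} = v_{4} — sig = ⟨2 | 1⟩
  {2,4}:  v_{2} + v_{4} = v_{6} — sig = ⟨2 | 1⟩
  {2,5}:  v_{2} + v_{5} = v_{3} — sig = ⟨2 | 1⟩
  {4,6}:  v_{4} + v_{6} = v_{7} — sig = ⟨2 | 1⟩
  {5,6}:  v_{5} + v_{6} = v_{3} + v_{4} — sig = ⟨2 | 1 1⟩
  {5,7}:  v_{5} + v_{7} = v_{3} + 2·v_{4} — sig = ⟨2 | 1 2⟩
  {0,5}:  v_{0} + v_{5} = 2·v_{1} — sig = ⟨2 | 2⟩
  {1,7}:  v_{1} + v_{7} = 2·v_{4} — sig = ⟨2 | 2⟩
  {2,7}:  v_{2} + v_{7} = 2·v_{6} — sig = ⟨2 | 2⟩
  {3,6}:  v_{3} + v_{6} = 2·v_{4} — sig = ⟨2 | 2⟩
  {4,5}:  v_{4} + v_{5} = 2·v_{3} — sig = ⟨2 | 2⟩
  {3,7}:  v_{3} + v_{7} = 3·v_{4} — sig = ⟨2 | 3⟩

Hence PRS(X_Σ) =
[⟨2 | 0⟩, ⟨2 | 0⟩, ⟨2 | 1⟩, ⟨2 | 1⟩, ⟨2 | 1⟩, ⟨2 | 1⟩, ⟨2 | 1⟩, ⟨2 | 1⟩, ⟨2 | 1⟩, ⟨2 | 1⟩, ⟨2 | 1⟩, ⟨2 | 1⟩, ⟨2 | 1 1⟩, ⟨2 | 1 2⟩, ⟨2 | 2⟩, ⟨2 | 2⟩, ⟨2 | 2⟩, ⟨2 | 2⟩, ⟨2 | 2⟩, ⟨2 | 3⟩]


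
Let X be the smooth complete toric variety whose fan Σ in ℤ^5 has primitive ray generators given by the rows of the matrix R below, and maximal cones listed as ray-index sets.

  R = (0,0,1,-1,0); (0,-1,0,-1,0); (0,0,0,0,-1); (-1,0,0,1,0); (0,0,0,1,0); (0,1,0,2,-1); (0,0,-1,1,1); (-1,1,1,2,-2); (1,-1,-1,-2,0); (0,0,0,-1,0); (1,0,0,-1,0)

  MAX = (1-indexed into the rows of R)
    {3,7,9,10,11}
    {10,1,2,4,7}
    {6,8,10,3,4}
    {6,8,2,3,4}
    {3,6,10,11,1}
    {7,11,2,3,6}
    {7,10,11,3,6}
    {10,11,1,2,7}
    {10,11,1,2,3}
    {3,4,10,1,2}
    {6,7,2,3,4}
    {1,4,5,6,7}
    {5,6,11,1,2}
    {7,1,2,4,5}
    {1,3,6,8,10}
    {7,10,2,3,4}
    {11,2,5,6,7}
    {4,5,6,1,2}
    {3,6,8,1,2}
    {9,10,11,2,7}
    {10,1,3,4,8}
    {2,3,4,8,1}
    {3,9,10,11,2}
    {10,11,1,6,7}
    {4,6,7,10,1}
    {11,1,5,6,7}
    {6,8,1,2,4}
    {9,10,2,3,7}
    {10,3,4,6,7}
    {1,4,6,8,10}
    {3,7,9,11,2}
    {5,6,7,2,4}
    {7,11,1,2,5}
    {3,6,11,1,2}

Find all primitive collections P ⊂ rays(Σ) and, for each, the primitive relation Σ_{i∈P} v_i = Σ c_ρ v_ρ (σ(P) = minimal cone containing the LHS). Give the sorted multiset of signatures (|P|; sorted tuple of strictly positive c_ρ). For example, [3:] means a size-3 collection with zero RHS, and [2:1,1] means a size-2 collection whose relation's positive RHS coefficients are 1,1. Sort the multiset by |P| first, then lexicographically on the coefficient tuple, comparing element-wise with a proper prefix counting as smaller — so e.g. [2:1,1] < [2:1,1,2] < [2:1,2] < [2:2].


The 17 primitive collections of Σ (r=11, n=5):

  {4,11}:  v_{4} + v_{11} = 0  →  sig = [2:]
  {5,10}:  v_{5} + v_{10} = 0  →  sig = [2:]
  {3,5}:  v_{3} + v_{5} = v_{2} + v_{6}  →  sig = [2:1,1]
  {7,8}:  v_{7} + v_{8} = v_{4} + v_{6}  →  sig = [2:1,1]
  {1,9}:  v_{1} + v_{9} = v_{2} + v_{10} + v_{11}  →  sig = [2:1,1,1]
  {8,11}:  v_{8} + v_{11} = v_{1} + v_{3} + v_{6}  →  sig = [2:1,1,1]
  {4,9}:  v_{4} + v_{9} = v_{2} + v_{3} + v_{7} + v_{10}  →  sig = [2:1,1,1,1]
  {5,9}:  v_{5} + v_{9} = v_{2} + v_{3} + v_{7} + v_{11}  →  sig = [2:1,1,1,1]
  {5,8}:  v_{5} + v_{8} = v_{1} + v_{2} + v_{4} + 2·v_{6}  →  sig = [2:1,1,1,2]
  {6,9}:  v_{6} + v_{9} = 2·v_{3} + v_{7} + v_{11}  →  sig = [2:1,1,2]
  {8,9}:  v_{8} + v_{9} = 2·v_{3}  →  sig = [2:2]
  {1,3,7}:  v_{1} + v_{3} + v_{7} = 0  →  sig = [3:]
  {2,6,10}:  v_{2} + v_{6} + v_{10} = v_{3}  →  sig = [3:1]
  {2,8,10}:  v_{2} + v_{8} + v_{10} = v_{1} + 2·v_{3} + v_{4}  →  sig = [3:1,1,2]
  {1,2,6,7}:  v_{1} + v_{2} + v_{6} + v_{7} = v_{5}  →  sig = [4:1]
  {1,3,4,6}:  v_{1} + v_{3} + v_{4} + v_{6} = v_{8}  →  sig = [4:1]
  {2,3,7,10,11}:  v_{2} + v_{3} + v_{7} + v_{10} + v_{11} = v_{9}  →  sig = [5:1]

Sorted signature multiset PRS(X):
    |P|=2: 11 collections, coeffs (), (), (1,1), (1,1), (1,1,1), (1,1,1), (1,1,1,1), (1,1,1,1), (1,1,1,2), (1,1,2), (2)
    |P|=3: 3 collections, coeffs (), (1), (1,1,2)
    |P|=4: 2 collections, coeffs (1), (1)
    |P|=5: 1 collection, coeffs (1)


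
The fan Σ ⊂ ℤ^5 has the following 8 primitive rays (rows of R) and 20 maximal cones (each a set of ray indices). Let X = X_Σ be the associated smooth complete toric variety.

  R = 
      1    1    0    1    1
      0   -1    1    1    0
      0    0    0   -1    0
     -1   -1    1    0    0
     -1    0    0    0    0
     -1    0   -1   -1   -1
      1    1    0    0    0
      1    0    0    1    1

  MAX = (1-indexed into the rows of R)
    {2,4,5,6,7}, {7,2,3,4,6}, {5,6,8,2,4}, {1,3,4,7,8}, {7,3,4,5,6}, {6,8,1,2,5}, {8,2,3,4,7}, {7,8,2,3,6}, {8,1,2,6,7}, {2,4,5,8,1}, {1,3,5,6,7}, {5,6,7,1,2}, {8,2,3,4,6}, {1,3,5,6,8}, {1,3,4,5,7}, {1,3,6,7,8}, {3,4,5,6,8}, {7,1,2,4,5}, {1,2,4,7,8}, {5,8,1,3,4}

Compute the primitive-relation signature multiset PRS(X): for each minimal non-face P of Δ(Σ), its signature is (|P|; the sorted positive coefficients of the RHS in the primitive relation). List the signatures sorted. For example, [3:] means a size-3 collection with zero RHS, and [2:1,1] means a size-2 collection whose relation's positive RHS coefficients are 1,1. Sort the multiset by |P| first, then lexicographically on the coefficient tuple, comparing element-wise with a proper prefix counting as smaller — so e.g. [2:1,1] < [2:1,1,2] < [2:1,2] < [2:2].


Δ(Σ) — 8 vertices, 5 min non-faces:

  P = {1,4,6}:  v_{1} + v_{4} + v_{6} = v_{5}  ⇒ sig = [3:1]
  P = {2,3,5}:  v_{2} + v_{3} + v_{5} = v_{4}  ⇒ sig = [3:1]
  P = {5,7,8}:  v_{5} + v_{7} + v_{8} = v_{1}  ⇒ sig = [3:1]
  P = {1,2,3}:  v_{1} + v_{2} + v_{3} = v_{4} + v_{7} + v_{8}  ⇒ sig = [3:1,1,1]
  P = {4,6,7,8}:  v_{4} + v_{6} + v_{7} + v_{8} = 0  ⇒ sig = [4:]

Hence PRS(X_Σ) =
[[3:1], [3:1], [3:1], [3:1,1,1], [4:]]
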